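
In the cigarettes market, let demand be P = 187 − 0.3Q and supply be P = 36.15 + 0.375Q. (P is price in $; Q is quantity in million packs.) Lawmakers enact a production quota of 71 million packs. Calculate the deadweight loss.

Competitive equilibrium: 187 − 0.3Q = 36.15 + 0.375Q → Q* = 223.4815, P* = 119.9556.
At Q = 71: demand price = 187 − 0.3·71 = 165.7; supply price = 36.15 + 0.375·71 = 62.775.
ΔQ = 223.4815 − 71 = 152.4815; wedge = 165.7 − 62.775 = 102.925.
Welfare loss = ½ × 152.4815 × 102.925 = $7847.08 million.

$7847.08 million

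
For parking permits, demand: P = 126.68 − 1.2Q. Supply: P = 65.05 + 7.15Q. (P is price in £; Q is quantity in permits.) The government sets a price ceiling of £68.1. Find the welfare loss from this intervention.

£201.91

Competitive equilibrium: 126.68 − 1.2Q = 65.05 + 7.15Q → Q* = 7.3808, P* = 117.823.
At the ceiling P = 68.1, quantity supplied = (68.1 − 65.05)/7.15 = 0.4266.
Willingness to pay at Q' = 0.4266: 126.68 − 1.2·0.4266 = 126.1681.
ΔQ = 7.3808 − 0.4266 = 6.9542; wedge = 126.1681 − 68.1 = 58.0681.
Welfare loss = ½ × 6.9542 × 58.0681 = £201.91.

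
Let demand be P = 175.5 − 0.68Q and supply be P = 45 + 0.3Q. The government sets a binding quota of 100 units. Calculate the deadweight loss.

538.90

Competitive equilibrium: 175.5 − 0.68Q = 45 + 0.3Q → Q* = 133.1633, P* = 84.949.
At Q = 100: demand price = 175.5 − 0.68·100 = 107.5; supply price = 45 + 0.3·100 = 75.
ΔQ = 133.1633 − 100 = 33.1633; wedge = 107.5 − 75 = 32.5.
Welfare loss = ½ × 33.1633 × 32.5 = 538.90.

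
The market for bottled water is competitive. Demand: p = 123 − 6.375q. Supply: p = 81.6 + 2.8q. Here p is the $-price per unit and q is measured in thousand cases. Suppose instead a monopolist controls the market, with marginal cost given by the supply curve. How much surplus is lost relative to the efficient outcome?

$15.70 thousand

Competitive equilibrium: 123 − 6.375q = 81.6 + 2.8q → q* = 4.5123, p* = 94.2343.
Marginal revenue: MR = 123 − 12.75q. Set MR = MC: 123 − 12.75q = 81.6 + 2.8q → q_m = 2.6624.
Price p_m = 123 − 6.375·2.6624 = 106.0272; MC(q_m) = 81.6 + 2.8·2.6624 = 89.0547.
Competitive q* = 4.5123, so Δq = 1.8499; wedge = 106.0272 − 89.0547 = 16.9725.
Welfare loss = ½ × 1.8499 × 16.9725 = $15.70 thousand.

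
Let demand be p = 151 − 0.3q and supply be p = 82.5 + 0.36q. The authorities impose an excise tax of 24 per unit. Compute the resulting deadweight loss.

436.36

Competitive equilibrium: 151 − 0.3q = 82.5 + 0.36q → q* = 103.7879, p* = 119.8636.
With the tax, the buyer price exceeds the seller price by 24: (151 − 0.3q) − (82.5 + 0.36q) = 24 → q' = 67.4242.
Δq = 103.7879 − 67.4242 = 36.3637; the wedge equals the tax, 24.
DWL = ½ × 36.3637 × 24 = 436.36.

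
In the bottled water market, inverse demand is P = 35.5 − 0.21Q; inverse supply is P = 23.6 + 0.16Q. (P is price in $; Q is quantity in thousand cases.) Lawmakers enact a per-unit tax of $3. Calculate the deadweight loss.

Competitive equilibrium: 35.5 − 0.21Q = 23.6 + 0.16Q → Q* = 32.1622, P* = 28.7459.
With the tax, the buyer price exceeds the seller price by 3: (35.5 − 0.21Q) − (23.6 + 0.16Q) = 3 → Q' = 24.0541.
ΔQ = 32.1622 − 24.0541 = 8.1081; the wedge equals the tax, 3.
DWL = ½ × 8.1081 × 3 = $12.16 thousand.

$12.16 thousand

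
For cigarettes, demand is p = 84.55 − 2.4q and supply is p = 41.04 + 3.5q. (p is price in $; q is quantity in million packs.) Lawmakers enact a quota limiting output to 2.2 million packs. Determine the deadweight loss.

Competitive equilibrium: 84.55 − 2.4q = 41.04 + 3.5q → q* = 7.3746, p* = 66.851.
At q = 2.2: demand price = 84.55 − 2.4·2.2 = 79.27; supply price = 41.04 + 3.5·2.2 = 48.74.
Δq = 7.3746 − 2.2 = 5.1746; wedge = 79.27 − 48.74 = 30.53.
DWL = ½ × 5.1746 × 30.53 = $78.99 million.

$78.99 million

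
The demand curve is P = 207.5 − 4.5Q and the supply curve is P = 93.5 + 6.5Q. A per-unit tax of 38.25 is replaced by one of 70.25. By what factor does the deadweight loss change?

3.373

Competitive equilibrium: 207.5 − 4.5Q = 93.5 + 6.5Q → Q* = 10.3636, P* = 160.8636.
For a per-unit tax t: ΔQ = t/11, so DWL = ½·t·(t/11) = t²/22.
At t = 38.25: DWL = 66.503. At t = 70.25: DWL = 224.321.
Ratio = (70.25/38.25)² = 3.373.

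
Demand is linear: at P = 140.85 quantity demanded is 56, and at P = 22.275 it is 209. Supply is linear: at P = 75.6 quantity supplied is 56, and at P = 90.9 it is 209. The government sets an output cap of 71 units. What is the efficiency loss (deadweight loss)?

Demand slope = (22.275 − 140.85)/(209 − 56) = −0.775, so P = 184.25 − 0.775Q.
Supply slope = (90.9 − 75.6)/(209 − 56) = 0.1, so P = 70 + 0.1Q.
Competitive equilibrium: 184.25 − 0.775Q = 70 + 0.1Q → Q* = 130.5714, P* = 83.0571.
At Q = 71: demand price = 184.25 − 0.775·71 = 129.225; supply price = 70 + 0.1·71 = 77.1.
ΔQ = 130.5714 − 71 = 59.5714; wedge = 129.225 − 77.1 = 52.125.
The triangle = ½ × 59.5714 × 52.125 = 1552.58.

1552.58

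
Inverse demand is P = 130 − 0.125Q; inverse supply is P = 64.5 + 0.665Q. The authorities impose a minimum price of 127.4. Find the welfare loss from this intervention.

1523.84

Competitive equilibrium: 130 − 0.125Q = 64.5 + 0.665Q → Q* = 82.9114, P* = 119.6361.
At the floor P = 127.4, quantity demanded = (130 − 127.4)/0.125 = 20.8.
Sellers' marginal cost at Q' = 20.8: 64.5 + 0.665·20.8 = 78.332.
ΔQ = 82.9114 − 20.8 = 62.1114; wedge = 127.4 − 78.332 = 49.068.
Welfare loss = ½ × 62.1114 × 49.068 = 1523.84.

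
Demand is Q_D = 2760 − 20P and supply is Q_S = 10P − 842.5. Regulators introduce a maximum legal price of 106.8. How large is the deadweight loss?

In inverse form: demand P = 138 − 0.05Q, supply P = 84.25 + 0.1Q.
Competitive equilibrium: 138 − 0.05Q = 84.25 + 0.1Q → Q* = 358.3333, P* = 120.0833.
At the ceiling P = 106.8, quantity supplied = (106.8 − 84.25)/0.1 = 225.5.
Willingness to pay at Q' = 225.5: 138 − 0.05·225.5 = 126.725.
ΔQ = 358.3333 − 225.5 = 132.8333; wedge = 126.725 − 106.8 = 19.925.
Welfare loss = ½ × 132.8333 × 19.925 = 1323.35.

1323.35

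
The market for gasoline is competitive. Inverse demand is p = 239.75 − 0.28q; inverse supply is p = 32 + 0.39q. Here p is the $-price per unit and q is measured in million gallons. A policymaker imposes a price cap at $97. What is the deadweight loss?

$6889.56 million

Competitive equilibrium: 239.75 − 0.28q = 32 + 0.39q → q* = 310.07463, p* = 152.9291.
At the ceiling p = 97, quantity supplied = (97 − 32)/0.39 = 166.66667.
Willingness to pay at q' = 166.66667: 239.75 − 0.28·166.66667 = 193.08333.
Δq = 310.07463 − 166.66667 = 143.40796; wedge = 193.08333 − 97 = 96.08333.
DWL = ½ × 143.40796 × 96.08333 = $6889.56 million.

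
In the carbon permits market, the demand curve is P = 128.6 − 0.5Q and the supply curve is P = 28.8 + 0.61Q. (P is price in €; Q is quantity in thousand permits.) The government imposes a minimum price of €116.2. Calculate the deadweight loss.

Competitive equilibrium: 128.6 − 0.5Q = 28.8 + 0.61Q → Q* = 89.9099, P* = 83.645.
At the floor P = 116.2, quantity demanded = (128.6 − 116.2)/0.5 = 24.8.
Sellers' marginal cost at Q' = 24.8: 28.8 + 0.61·24.8 = 43.928.
ΔQ = 89.9099 − 24.8 = 65.1099; wedge = 116.2 − 43.928 = 72.272.
The triangle = ½ × 65.1099 × 72.272 = €2352.81 thousand.

€2352.81 thousand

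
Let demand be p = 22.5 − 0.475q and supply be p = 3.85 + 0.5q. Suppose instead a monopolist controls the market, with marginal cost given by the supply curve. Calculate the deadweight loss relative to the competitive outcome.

19.14

Competitive equilibrium: 22.5 − 0.475q = 3.85 + 0.5q → q* = 19.1282, p* = 13.4141.
Marginal revenue: MR = 22.5 − 0.95q. Set MR = MC: 22.5 − 0.95q = 3.85 + 0.5q → q_m = 12.8621.
Price p_m = 22.5 − 0.475·12.8621 = 16.3905; MC(q_m) = 3.85 + 0.5·12.8621 = 10.2811.
Competitive q* = 19.1282, so Δq = 6.2661; wedge = 16.3905 − 10.2811 = 6.1094.
The triangle = ½ × 6.2661 × 6.1094 = 19.14.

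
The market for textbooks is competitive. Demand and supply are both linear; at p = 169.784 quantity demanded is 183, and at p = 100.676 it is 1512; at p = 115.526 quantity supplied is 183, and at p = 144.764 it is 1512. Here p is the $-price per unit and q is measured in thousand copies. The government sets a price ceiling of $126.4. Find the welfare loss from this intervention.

Demand slope = (100.676 − 169.784)/(1512 − 183) = −0.052, so p = 179.3 − 0.052q.
Supply slope = (144.764 − 115.526)/(1512 − 183) = 0.022, so p = 111.5 + 0.022q.
Competitive equilibrium: 179.3 − 0.052q = 111.5 + 0.022q → q* = 916.2162, p* = 131.6568.
At the ceiling p = 126.4, quantity supplied = (126.4 − 111.5)/0.022 = 677.2727.
Willingness to pay at q' = 677.2727: 179.3 − 0.052·677.2727 = 144.0818.
Δq = 916.2162 − 677.2727 = 238.9435; wedge = 144.0818 − 126.4 = 17.6818.
Deadweight loss = ½ × 238.9435 × 17.6818 = $2112.48 thousand.

$2112.48 thousand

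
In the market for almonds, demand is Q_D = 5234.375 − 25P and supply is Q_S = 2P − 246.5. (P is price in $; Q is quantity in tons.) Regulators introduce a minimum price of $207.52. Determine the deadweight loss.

In inverse form: demand P = 209.375 − 0.04Q, supply P = 123.25 + 0.5Q.
Competitive equilibrium: 209.375 − 0.04Q = 123.25 + 0.5Q → Q* = 159.49074, P* = 202.99537.
At the floor P = 207.52, quantity demanded = (209.375 − 207.52)/0.04 = 46.375.
Sellers' marginal cost at Q' = 46.375: 123.25 + 0.5·46.375 = 146.4375.
ΔQ = 159.49074 − 46.375 = 113.11574; wedge = 207.52 − 146.4375 = 61.0825.
DWL = ½ × 113.11574 × 61.0825 = $3454.70.

$3454.70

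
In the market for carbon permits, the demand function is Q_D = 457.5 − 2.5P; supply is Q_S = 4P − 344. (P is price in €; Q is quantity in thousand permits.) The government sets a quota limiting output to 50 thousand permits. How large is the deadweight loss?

In inverse form: demand P = 183 − 0.4Q, supply P = 86 + 0.25Q.
Competitive equilibrium: 183 − 0.4Q = 86 + 0.25Q → Q* = 149.2308, P* = 123.3077.
At Q = 50: demand price = 183 − 0.4·50 = 163; supply price = 86 + 0.25·50 = 98.5.
ΔQ = 149.2308 − 50 = 99.2308; wedge = 163 − 98.5 = 64.5.
Deadweight loss = ½ × 99.2308 × 64.5 = €3200.19 thousand.

€3200.19 thousand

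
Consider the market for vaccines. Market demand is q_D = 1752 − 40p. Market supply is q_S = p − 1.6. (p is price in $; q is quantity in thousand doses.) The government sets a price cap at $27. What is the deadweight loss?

In inverse form: demand p = 43.8 − 0.025q, supply p = 1.6 + q.
Competitive equilibrium: 43.8 − 0.025q = 1.6 + q → q* = 41.1707, p* = 42.7707.
At the ceiling p = 27, quantity supplied = (27 − 1.6)/1 = 25.4.
Willingness to pay at q' = 25.4: 43.8 − 0.025·25.4 = 43.165.
Δq = 41.1707 − 25.4 = 15.7707; wedge = 43.165 − 27 = 16.165.
DWL = ½ × 15.7707 × 16.165 = $127.47 thousand.

$127.47 thousand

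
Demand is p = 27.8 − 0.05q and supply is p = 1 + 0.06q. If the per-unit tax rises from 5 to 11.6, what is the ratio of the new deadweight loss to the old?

Competitive equilibrium: 27.8 − 0.05q = 1 + 0.06q → q* = 243.6364, p* = 15.6182.
For a per-unit tax t: Δq = t/0.11, so DWL = ½·t·(t/0.11) = t²/0.22.
At t = 5: DWL = 113.636. At t = 11.6: DWL = 611.636.
Ratio = (11.6/5)² = 5.3824.

5.3824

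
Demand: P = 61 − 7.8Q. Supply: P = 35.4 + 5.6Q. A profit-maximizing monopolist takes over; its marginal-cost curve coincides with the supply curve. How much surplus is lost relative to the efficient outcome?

Competitive equilibrium: 61 − 7.8Q = 35.4 + 5.6Q → Q* = 1.9104, P* = 46.0985.
Marginal revenue: MR = 61 − 15.6Q. Set MR = MC: 61 − 15.6Q = 35.4 + 5.6Q → Q_m = 1.2075.
Price P_m = 61 − 7.8·1.2075 = 51.5815; MC(Q_m) = 35.4 + 5.6·1.2075 = 42.162.
Competitive Q* = 1.9104, so ΔQ = 0.7029; wedge = 51.5815 − 42.162 = 9.4195.
The triangle = ½ × 0.7029 × 9.4195 = 3.31.

3.31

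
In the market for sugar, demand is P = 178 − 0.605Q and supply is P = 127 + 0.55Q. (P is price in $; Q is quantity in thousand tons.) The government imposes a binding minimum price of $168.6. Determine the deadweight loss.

Competitive equilibrium: 178 − 0.605Q = 127 + 0.55Q → Q* = 44.1558, P* = 151.2857.
At the floor P = 168.6, quantity demanded = (178 − 168.6)/0.605 = 15.5372.
Sellers' marginal cost at Q' = 15.5372: 127 + 0.55·15.5372 = 135.5455.
ΔQ = 44.1558 − 15.5372 = 28.6186; wedge = 168.6 − 135.5455 = 33.0545.
The triangle = ½ × 28.6186 × 33.0545 = $472.99 thousand.

$472.99 thousand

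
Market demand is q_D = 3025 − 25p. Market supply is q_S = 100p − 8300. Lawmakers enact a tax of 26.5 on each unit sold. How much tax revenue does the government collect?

6095

In inverse form: demand p = 121 − 0.04q, supply p = 83 + 0.01q.
Competitive equilibrium: 121 − 0.04q = 83 + 0.01q → q* = 760, p* = 90.6.
With the tax, the buyer price exceeds the seller price by 26.5: (121 − 0.04q) − (83 + 0.01q) = 26.5 → q' = 230.
Tax revenue = 26.5 × 230 = 6095.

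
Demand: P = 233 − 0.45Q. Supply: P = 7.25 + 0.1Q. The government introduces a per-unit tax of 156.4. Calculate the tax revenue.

19720.62

Competitive equilibrium: 233 − 0.45Q = 7.25 + 0.1Q → Q* = 410.4545, P* = 48.2955.
With the tax, the buyer price exceeds the seller price by 156.4: (233 − 0.45Q) − (7.25 + 0.1Q) = 156.4 → Q' = 126.0909.
Tax revenue = 156.4 × 126.0909 = 19720.62.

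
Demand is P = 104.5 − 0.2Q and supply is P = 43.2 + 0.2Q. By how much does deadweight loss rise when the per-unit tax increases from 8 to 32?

Competitive equilibrium: 104.5 − 0.2Q = 43.2 + 0.2Q → Q* = 153.25, P* = 73.85.
For a per-unit tax t: ΔQ = t/0.4, so DWL = ½·t·(t/0.4) = t²/0.8.
At t = 8: DWL = 80. At t = 32: DWL = 1280.
Increase = 1280 − 80 = 1200.

1200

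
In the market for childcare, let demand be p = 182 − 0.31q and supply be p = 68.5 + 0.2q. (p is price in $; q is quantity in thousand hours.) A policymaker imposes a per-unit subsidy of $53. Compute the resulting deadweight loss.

Competitive equilibrium: 182 − 0.31q = 68.5 + 0.2q → q* = 222.549, p* = 113.0098.
The subsidy lowers effective supply by 53: p = 15.5 + 0.2q.
New quantity: 182 − 0.31q = 15.5 + 0.2q → q' = 326.4706.
Overproduction Δq = 326.4706 − 222.549 = 103.9216; wedge = subsidy = 53.
Welfare loss = ½ × 103.9216 × 53 = $2753.92 thousand.

$2753.92 thousand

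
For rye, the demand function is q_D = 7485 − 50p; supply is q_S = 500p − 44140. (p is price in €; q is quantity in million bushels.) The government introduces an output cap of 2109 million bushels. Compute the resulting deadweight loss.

€5128.65 million

In inverse form: demand p = 149.7 − 0.02q, supply p = 88.28 + 0.002q.
Competitive equilibrium: 149.7 − 0.02q = 88.28 + 0.002q → q* = 2791.8182, p* = 93.8636.
At q = 2109: demand price = 149.7 − 0.02·2109 = 107.52; supply price = 88.28 + 0.002·2109 = 92.498.
Δq = 2791.8182 − 2109 = 682.8182; wedge = 107.52 − 92.498 = 15.022.
Deadweight loss = ½ × 682.8182 × 15.022 = €5128.65 million.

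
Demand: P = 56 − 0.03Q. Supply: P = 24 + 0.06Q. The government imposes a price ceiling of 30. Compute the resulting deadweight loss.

2938.89

Competitive equilibrium: 56 − 0.03Q = 24 + 0.06Q → Q* = 355.5556, P* = 45.3333.
At the ceiling P = 30, quantity supplied = (30 − 24)/0.06 = 100.
Willingness to pay at Q' = 100: 56 − 0.03·100 = 53.
ΔQ = 355.5556 − 100 = 255.5556; wedge = 53 − 30 = 23.
Deadweight loss = ½ × 255.5556 × 23 = 2938.89.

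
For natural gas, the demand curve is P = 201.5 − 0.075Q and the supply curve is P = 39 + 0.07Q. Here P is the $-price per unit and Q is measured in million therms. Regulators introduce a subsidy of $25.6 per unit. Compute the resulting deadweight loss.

Competitive equilibrium: 201.5 − 0.075Q = 39 + 0.07Q → Q* = 1120.6897, P* = 117.4483.
The subsidy lowers effective supply by 25.6: P = 13.4 + 0.07Q.
New quantity: 201.5 − 0.075Q = 13.4 + 0.07Q → Q' = 1297.2414.
Overproduction ΔQ = 1297.2414 − 1120.6897 = 176.5517; wedge = subsidy = 25.6.
The triangle = ½ × 176.5517 × 25.6 = $2259.86 million.

$2259.86 million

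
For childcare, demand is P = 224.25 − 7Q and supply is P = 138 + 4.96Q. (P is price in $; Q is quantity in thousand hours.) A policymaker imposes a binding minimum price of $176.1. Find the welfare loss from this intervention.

Competitive equilibrium: 224.25 − 7Q = 138 + 4.96Q → Q* = 7.2115, P* = 173.7692.
At the floor P = 176.1, quantity demanded = (224.25 − 176.1)/7 = 6.8786.
Sellers' marginal cost at Q' = 6.8786: 138 + 4.96·6.8786 = 172.1179.
ΔQ = 7.2115 − 6.8786 = 0.3329; wedge = 176.1 − 172.1179 = 3.9821.
Welfare loss = ½ × 0.3329 × 3.9821 = $0.66 thousand.

$0.66 thousand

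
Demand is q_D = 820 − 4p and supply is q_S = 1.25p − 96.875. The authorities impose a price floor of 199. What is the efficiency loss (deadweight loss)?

4983.47

In inverse form: demand p = 205 − 0.25q, supply p = 77.5 + 0.8q.
Competitive equilibrium: 205 − 0.25q = 77.5 + 0.8q → q* = 121.4286, p* = 174.6429.
At the floor p = 199, quantity demanded = (205 − 199)/0.25 = 24.
Sellers' marginal cost at q' = 24: 77.5 + 0.8·24 = 96.7.
Δq = 121.4286 − 24 = 97.4286; wedge = 199 − 96.7 = 102.3.
DWL = ½ × 97.4286 × 102.3 = 4983.47.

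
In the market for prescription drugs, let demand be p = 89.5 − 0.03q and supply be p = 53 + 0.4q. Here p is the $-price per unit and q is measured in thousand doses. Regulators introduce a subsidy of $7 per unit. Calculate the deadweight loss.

$56.98 thousand

Competitive equilibrium: 89.5 − 0.03q = 53 + 0.4q → q* = 84.8837, p* = 86.9535.
The subsidy lowers effective supply by 7: p = 46 + 0.4q.
New quantity: 89.5 − 0.03q = 46 + 0.4q → q' = 101.1628.
Overproduction Δq = 101.1628 − 84.8837 = 16.2791; wedge = subsidy = 7.
The triangle = ½ × 16.2791 × 7 = $56.98 thousand.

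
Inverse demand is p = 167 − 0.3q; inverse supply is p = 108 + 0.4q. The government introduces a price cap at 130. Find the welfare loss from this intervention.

Competitive equilibrium: 167 − 0.3q = 108 + 0.4q → q* = 84.2857, p* = 141.7143.
At the ceiling p = 130, quantity supplied = (130 − 108)/0.4 = 55.
Willingness to pay at q' = 55: 167 − 0.3·55 = 150.5.
Δq = 84.2857 − 55 = 29.2857; wedge = 150.5 − 130 = 20.5.
Deadweight loss = ½ × 29.2857 × 20.5 = 300.18.

300.18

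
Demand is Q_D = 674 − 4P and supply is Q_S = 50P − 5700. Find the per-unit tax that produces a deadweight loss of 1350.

In inverse form: demand P = 168.5 − 0.25Q, supply P = 114 + 0.02Q.
Competitive equilibrium: 168.5 − 0.25Q = 114 + 0.02Q → Q* = 201.8519, P* = 118.037.
A tax t gives ΔQ = t/0.27 and wedge t, so DWL = t²/0.54.
t²/0.54 = 1350 → t² = 729 → t = 27.

27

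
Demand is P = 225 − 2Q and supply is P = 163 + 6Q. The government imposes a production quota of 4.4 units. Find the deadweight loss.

Competitive equilibrium: 225 − 2Q = 163 + 6Q → Q* = 7.75, P* = 209.5.
At Q = 4.4: demand price = 225 − 2·4.4 = 216.2; supply price = 163 + 6·4.4 = 189.4.
ΔQ = 7.75 − 4.4 = 3.35; wedge = 216.2 − 189.4 = 26.8.
DWL = ½ × 3.35 × 26.8 = 44.89.

44.89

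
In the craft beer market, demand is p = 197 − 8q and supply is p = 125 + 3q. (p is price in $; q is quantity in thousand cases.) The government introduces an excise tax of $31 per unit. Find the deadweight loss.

Competitive equilibrium: 197 − 8q = 125 + 3q → q* = 6.5455, p* = 144.6364.
With the tax, the buyer price exceeds the seller price by 31: (197 − 8q) − (125 + 3q) = 31 → q' = 3.7273.
Δq = 6.5455 − 3.7273 = 2.8182; the wedge equals the tax, 31.
DWL = ½ × 2.8182 × 31 = $43.68 thousand.

$43.68 thousand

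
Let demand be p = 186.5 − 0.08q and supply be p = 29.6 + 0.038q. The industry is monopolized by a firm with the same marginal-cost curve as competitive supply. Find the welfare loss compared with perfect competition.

Competitive equilibrium: 186.5 − 0.08q = 29.6 + 0.038q → q* = 1329.66102, p* = 80.12712.
Marginal revenue: MR = 186.5 − 0.16q. Set MR = MC: 186.5 − 0.16q = 29.6 + 0.038q → q_m = 792.42424.
Price p_m = 186.5 − 0.08·792.42424 = 123.10606; MC(q_m) = 29.6 + 0.038·792.42424 = 59.71212.
Competitive q* = 1329.66102, so Δq = 537.23678; wedge = 123.10606 − 59.71212 = 63.39394.
DWL = ½ × 537.23678 × 63.39394 = 17028.78.

17028.78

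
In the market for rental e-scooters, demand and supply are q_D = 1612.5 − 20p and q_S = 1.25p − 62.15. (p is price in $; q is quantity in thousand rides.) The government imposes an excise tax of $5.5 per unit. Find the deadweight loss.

In inverse form: demand p = 80.625 − 0.05q, supply p = 49.72 + 0.8q.
Competitive equilibrium: 80.625 − 0.05q = 49.72 + 0.8q → q* = 36.3588, p* = 78.8071.
With the tax, the buyer price exceeds the seller price by 5.5: (80.625 − 0.05q) − (49.72 + 0.8q) = 5.5 → q' = 29.8882.
Δq = 36.3588 − 29.8882 = 6.4706; the wedge equals the tax, 5.5.
DWL = ½ × 6.4706 × 5.5 = $17.79 thousand.

$17.79 thousand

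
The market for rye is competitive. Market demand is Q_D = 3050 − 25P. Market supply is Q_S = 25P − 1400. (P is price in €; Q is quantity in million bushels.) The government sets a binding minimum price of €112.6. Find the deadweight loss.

€13924 million

In inverse form: demand P = 122 − 0.04Q, supply P = 56 + 0.04Q.
Competitive equilibrium: 122 − 0.04Q = 56 + 0.04Q → Q* = 825, P* = 89.
At the floor P = 112.6, quantity demanded = (122 − 112.6)/0.04 = 235.
Sellers' marginal cost at Q' = 235: 56 + 0.04·235 = 65.4.
ΔQ = 825 − 235 = 590; wedge = 112.6 − 65.4 = 47.2.
Welfare loss = ½ × 590 × 47.2 = €13924 million.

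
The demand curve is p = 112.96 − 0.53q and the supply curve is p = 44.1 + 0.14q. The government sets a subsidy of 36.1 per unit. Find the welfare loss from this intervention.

Competitive equilibrium: 112.96 − 0.53q = 44.1 + 0.14q → q* = 102.7761, p* = 58.4887.
The subsidy lowers effective supply by 36.1: p = 8 + 0.14q.
New quantity: 112.96 − 0.53q = 8 + 0.14q → q' = 156.6567.
Overproduction Δq = 156.6567 − 102.7761 = 53.8806; wedge = subsidy = 36.1.
DWL = ½ × 53.8806 × 36.1 = 972.54.

972.54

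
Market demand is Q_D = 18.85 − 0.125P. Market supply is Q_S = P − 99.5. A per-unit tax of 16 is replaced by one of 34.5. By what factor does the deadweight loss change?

In inverse form: demand P = 150.8 − 8Q, supply P = 99.5 + Q.
Competitive equilibrium: 150.8 − 8Q = 99.5 + Q → Q* = 5.7, P* = 105.2.
For a per-unit tax t: ΔQ = t/9, so DWL = ½·t·(t/9) = t²/18.
At t = 16: DWL = 14.222. At t = 34.5: DWL = 66.125.
Ratio = (34.5/16)² = 4.649.

4.649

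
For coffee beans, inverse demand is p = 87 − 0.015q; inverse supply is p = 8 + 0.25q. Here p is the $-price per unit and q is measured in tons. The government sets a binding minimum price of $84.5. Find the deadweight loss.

Competitive equilibrium: 87 − 0.015q = 8 + 0.25q → q* = 298.1132, p* = 82.5283.
At the floor p = 84.5, quantity demanded = (87 − 84.5)/0.015 = 166.6667.
Sellers' marginal cost at q' = 166.6667: 8 + 0.25·166.6667 = 49.6667.
Δq = 298.1132 − 166.6667 = 131.4465; wedge = 84.5 − 49.6667 = 34.8333.
Welfare loss = ½ × 131.4465 × 34.8333 = $2289.36.

$2289.36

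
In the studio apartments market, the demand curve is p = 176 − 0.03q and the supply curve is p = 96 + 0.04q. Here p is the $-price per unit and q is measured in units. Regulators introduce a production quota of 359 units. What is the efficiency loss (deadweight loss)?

Competitive equilibrium: 176 − 0.03q = 96 + 0.04q → q* = 1142.8571, p* = 141.7143.
At q = 359: demand price = 176 − 0.03·359 = 165.23; supply price = 96 + 0.04·359 = 110.36.
Δq = 1142.8571 − 359 = 783.8571; wedge = 165.23 − 110.36 = 54.87.
Welfare loss = ½ × 783.8571 × 54.87 = $21505.12.

$21505.12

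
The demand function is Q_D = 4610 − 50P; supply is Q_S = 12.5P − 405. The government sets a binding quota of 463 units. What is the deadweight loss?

911.25

In inverse form: demand P = 92.2 − 0.02Q, supply P = 32.4 + 0.08Q.
Competitive equilibrium: 92.2 − 0.02Q = 32.4 + 0.08Q → Q* = 598, P* = 80.24.
At Q = 463: demand price = 92.2 − 0.02·463 = 82.94; supply price = 32.4 + 0.08·463 = 69.44.
ΔQ = 598 − 463 = 135; wedge = 82.94 − 69.44 = 13.5.
Deadweight loss = ½ × 135 × 13.5 = 911.25.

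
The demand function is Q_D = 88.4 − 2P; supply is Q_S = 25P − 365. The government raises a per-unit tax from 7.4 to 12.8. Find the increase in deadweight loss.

In inverse form: demand P = 44.2 − 0.5Q, supply P = 14.6 + 0.04Q.
Competitive equilibrium: 44.2 − 0.5Q = 14.6 + 0.04Q → Q* = 54.8148, P* = 16.7926.
For a per-unit tax t: ΔQ = t/0.54, so DWL = ½·t·(t/0.54) = t²/1.08.
At t = 7.4: DWL = 50.704. At t = 12.8: DWL = 151.704.
Increase = 151.704 − 50.704 = 101.

101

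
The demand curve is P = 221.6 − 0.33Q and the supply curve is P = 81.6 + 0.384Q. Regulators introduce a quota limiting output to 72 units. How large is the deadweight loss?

Competitive equilibrium: 221.6 − 0.33Q = 81.6 + 0.384Q → Q* = 196.0784, P* = 156.8941.
At Q = 72: demand price = 221.6 − 0.33·72 = 197.84; supply price = 81.6 + 0.384·72 = 109.248.
ΔQ = 196.0784 − 72 = 124.0784; wedge = 197.84 − 109.248 = 88.592.
The triangle = ½ × 124.0784 × 88.592 = 5496.18.

5496.18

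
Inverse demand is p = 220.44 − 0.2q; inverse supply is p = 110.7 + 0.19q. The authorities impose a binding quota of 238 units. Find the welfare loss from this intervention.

367.03

Competitive equilibrium: 220.44 − 0.2q = 110.7 + 0.19q → q* = 281.3846, p* = 164.1631.
At q = 238: demand price = 220.44 − 0.2·238 = 172.84; supply price = 110.7 + 0.19·238 = 155.92.
Δq = 281.3846 − 238 = 43.3846; wedge = 172.84 − 155.92 = 16.92.
The triangle = ½ × 43.3846 × 16.92 = 367.03.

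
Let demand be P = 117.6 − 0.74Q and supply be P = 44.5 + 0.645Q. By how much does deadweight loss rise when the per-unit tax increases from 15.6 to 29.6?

228.45

Competitive equilibrium: 117.6 − 0.74Q = 44.5 + 0.645Q → Q* = 52.7798, P* = 78.543.
For a per-unit tax t: ΔQ = t/1.385, so DWL = ½·t·(t/1.385) = t²/2.77.
At t = 15.6: DWL = 87.856. At t = 29.6: DWL = 316.303.
Increase = 316.303 − 87.856 = 228.45.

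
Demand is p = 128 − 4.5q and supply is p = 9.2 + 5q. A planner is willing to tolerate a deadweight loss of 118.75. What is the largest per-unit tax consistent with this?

47.5

Competitive equilibrium: 128 − 4.5q = 9.2 + 5q → q* = 12.5053, p* = 71.7263.
A tax t gives Δq = t/9.5 and wedge t, so DWL = t²/19.
t²/19 = 118.75 → t² = 2256.25 → t = 47.5.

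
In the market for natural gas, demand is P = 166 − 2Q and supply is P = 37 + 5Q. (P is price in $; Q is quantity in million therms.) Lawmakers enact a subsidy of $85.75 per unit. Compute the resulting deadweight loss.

Competitive equilibrium: 166 − 2Q = 37 + 5Q → Q* = 18.4286, P* = 129.1429.
The subsidy lowers effective supply by 85.75: P = 5Q − 48.75.
New quantity: 166 − 2Q = 5Q − 48.75 → Q' = 30.6786.
Overproduction ΔQ = 30.6786 − 18.4286 = 12.25; wedge = subsidy = 85.75.
The triangle = ½ × 12.25 × 85.75 = $525.22 million.

$525.22 million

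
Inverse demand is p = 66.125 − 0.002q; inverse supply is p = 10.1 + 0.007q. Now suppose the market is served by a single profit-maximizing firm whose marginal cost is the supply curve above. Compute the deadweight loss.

Competitive equilibrium: 66.125 − 0.002q = 10.1 + 0.007q → q* = 6225, p* = 53.675.
Marginal revenue: MR = 66.125 − 0.004q. Set MR = MC: 66.125 − 0.004q = 10.1 + 0.007q → q_m = 5093.18182.
Price p_m = 66.125 − 0.002·5093.18182 = 55.93864; MC(q_m) = 10.1 + 0.007·5093.18182 = 45.75227.
Competitive q* = 6225, so Δq = 1131.81818; wedge = 55.93864 − 45.75227 = 10.18637.
Welfare loss = ½ × 1131.81818 × 10.18637 = 5764.56.

5764.56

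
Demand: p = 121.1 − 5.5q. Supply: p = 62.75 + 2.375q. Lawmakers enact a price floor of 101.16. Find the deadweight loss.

Competitive equilibrium: 121.1 − 5.5q = 62.75 + 2.375q → q* = 7.4095, p* = 80.3476.
At the floor p = 101.16, quantity demanded = (121.1 − 101.16)/5.5 = 3.6255.
Sellers' marginal cost at q' = 3.6255: 62.75 + 2.375·3.6255 = 71.3606.
Δq = 7.4095 − 3.6255 = 3.784; wedge = 101.16 − 71.3606 = 29.7994.
DWL = ½ × 3.784 × 29.7994 = 56.38.

56.38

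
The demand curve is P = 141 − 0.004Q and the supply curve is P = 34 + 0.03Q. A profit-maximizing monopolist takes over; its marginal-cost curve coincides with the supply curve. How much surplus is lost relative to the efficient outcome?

Competitive equilibrium: 141 − 0.004Q = 34 + 0.03Q → Q* = 3147.05882, P* = 128.41176.
Marginal revenue: MR = 141 − 0.008Q. Set MR = MC: 141 − 0.008Q = 34 + 0.03Q → Q_m = 2815.78947.
Price P_m = 141 − 0.004·2815.78947 = 129.73684; MC(Q_m) = 34 + 0.03·2815.78947 = 118.47368.
Competitive Q* = 3147.05882, so ΔQ = 331.26935; wedge = 129.73684 − 118.47368 = 11.26316.
Deadweight loss = ½ × 331.26935 × 11.26316 = 1865.57.

1865.57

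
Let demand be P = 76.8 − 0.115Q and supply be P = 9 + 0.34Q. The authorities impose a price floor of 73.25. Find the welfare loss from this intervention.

3175.31

Competitive equilibrium: 76.8 − 0.115Q = 9 + 0.34Q → Q* = 149.01099, P* = 59.66374.
At the floor P = 73.25, quantity demanded = (76.8 − 73.25)/0.115 = 30.86957.
Sellers' marginal cost at Q' = 30.86957: 9 + 0.34·30.86957 = 19.49565.
ΔQ = 149.01099 − 30.86957 = 118.14142; wedge = 73.25 − 19.49565 = 53.75435.
Deadweight loss = ½ × 118.14142 × 53.75435 = 3175.31.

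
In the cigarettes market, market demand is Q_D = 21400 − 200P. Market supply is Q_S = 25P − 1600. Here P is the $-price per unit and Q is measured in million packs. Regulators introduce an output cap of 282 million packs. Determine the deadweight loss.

$10207.73 million

In inverse form: demand P = 107 − 0.005Q, supply P = 64 + 0.04Q.
Competitive equilibrium: 107 − 0.005Q = 64 + 0.04Q → Q* = 955.55556, P* = 102.22222.
At Q = 282: demand price = 107 − 0.005·282 = 105.59; supply price = 64 + 0.04·282 = 75.28.
ΔQ = 955.55556 − 282 = 673.55556; wedge = 105.59 − 75.28 = 30.31.
Deadweight loss = ½ × 673.55556 × 30.31 = $10207.73 million.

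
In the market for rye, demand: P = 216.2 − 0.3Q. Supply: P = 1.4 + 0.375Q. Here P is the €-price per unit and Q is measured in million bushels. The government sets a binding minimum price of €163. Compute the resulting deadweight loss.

Competitive equilibrium: 216.2 − 0.3Q = 1.4 + 0.375Q → Q* = 318.2222, P* = 120.7333.
At the floor P = 163, quantity demanded = (216.2 − 163)/0.3 = 177.3333.
Sellers' marginal cost at Q' = 177.3333: 1.4 + 0.375·177.3333 = 67.9.
ΔQ = 318.2222 − 177.3333 = 140.8889; wedge = 163 − 67.9 = 95.1.
DWL = ½ × 140.8889 × 95.1 = €6699.27 million.

€6699.27 million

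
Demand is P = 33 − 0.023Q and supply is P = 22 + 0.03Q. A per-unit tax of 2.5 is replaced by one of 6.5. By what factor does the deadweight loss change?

6.76

Competitive equilibrium: 33 − 0.023Q = 22 + 0.03Q → Q* = 207.5472, P* = 28.2264.
For a per-unit tax t: ΔQ = t/0.053, so DWL = ½·t·(t/0.053) = t²/0.106.
At t = 2.5: DWL = 58.962. At t = 6.5: DWL = 398.585.
Ratio = (6.5/2.5)² = 6.76.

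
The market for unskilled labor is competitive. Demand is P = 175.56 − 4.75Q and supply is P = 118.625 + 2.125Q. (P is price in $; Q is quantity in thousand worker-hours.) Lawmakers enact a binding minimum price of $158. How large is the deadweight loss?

$72.25 thousand

Competitive equilibrium: 175.56 − 4.75Q = 118.625 + 2.125Q → Q* = 8.2815, P* = 136.2231.
At the floor P = 158, quantity demanded = (175.56 − 158)/4.75 = 3.6968.
Sellers' marginal cost at Q' = 3.6968: 118.625 + 2.125·3.6968 = 126.4807.
ΔQ = 8.2815 − 3.6968 = 4.5847; wedge = 158 − 126.4807 = 31.5193.
Welfare loss = ½ × 4.5847 × 31.5193 = $72.25 thousand.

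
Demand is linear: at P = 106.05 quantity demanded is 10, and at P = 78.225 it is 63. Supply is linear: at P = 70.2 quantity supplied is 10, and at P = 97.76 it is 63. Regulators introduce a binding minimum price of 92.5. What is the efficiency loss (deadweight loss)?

Demand slope = (78.225 − 106.05)/(63 − 10) = −0.525, so P = 111.3 − 0.525Q.
Supply slope = (97.76 − 70.2)/(63 − 10) = 0.52, so P = 65 + 0.52Q.
Competitive equilibrium: 111.3 − 0.525Q = 65 + 0.52Q → Q* = 44.3062, P* = 88.0392.
At the floor P = 92.5, quantity demanded = (111.3 − 92.5)/0.525 = 35.8095.
Sellers' marginal cost at Q' = 35.8095: 65 + 0.52·35.8095 = 83.6209.
ΔQ = 44.3062 − 35.8095 = 8.4967; wedge = 92.5 − 83.6209 = 8.8791.
Welfare loss = ½ × 8.4967 × 8.8791 = 37.72.

37.72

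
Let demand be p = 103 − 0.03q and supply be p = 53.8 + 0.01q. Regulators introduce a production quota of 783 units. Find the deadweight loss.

Competitive equilibrium: 103 − 0.03q = 53.8 + 0.01q → q* = 1230, p* = 66.1.
At q = 783: demand price = 103 − 0.03·783 = 79.51; supply price = 53.8 + 0.01·783 = 61.63.
Δq = 1230 − 783 = 447; wedge = 79.51 − 61.63 = 17.88.
Deadweight loss = ½ × 447 × 17.88 = 3996.18.

3996.18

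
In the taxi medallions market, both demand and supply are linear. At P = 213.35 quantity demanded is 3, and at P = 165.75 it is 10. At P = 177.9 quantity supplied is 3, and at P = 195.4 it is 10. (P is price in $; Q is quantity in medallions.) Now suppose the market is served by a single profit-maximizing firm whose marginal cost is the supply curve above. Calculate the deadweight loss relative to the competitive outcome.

$38.49

Demand slope = (165.75 − 213.35)/(10 − 3) = −6.8, so P = 233.75 − 6.8Q.
Supply slope = (195.4 − 177.9)/(10 − 3) = 2.5, so P = 170.4 + 2.5Q.
Competitive equilibrium: 233.75 − 6.8Q = 170.4 + 2.5Q → Q* = 6.8118, P* = 187.4296.
Marginal revenue: MR = 233.75 − 13.6Q. Set MR = MC: 233.75 − 13.6Q = 170.4 + 2.5Q → Q_m = 3.9348.
Price P_m = 233.75 − 6.8·3.9348 = 206.9934; MC(Q_m) = 170.4 + 2.5·3.9348 = 180.237.
Competitive Q* = 6.8118, so ΔQ = 2.877; wedge = 206.9934 − 180.237 = 26.7564.
The triangle = ½ × 2.877 × 26.7564 = $38.49.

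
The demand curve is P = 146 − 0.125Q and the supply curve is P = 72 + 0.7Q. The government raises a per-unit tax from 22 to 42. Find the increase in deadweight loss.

775.76

Competitive equilibrium: 146 − 0.125Q = 72 + 0.7Q → Q* = 89.697, P* = 134.7879.
For a per-unit tax t: ΔQ = t/0.825, so DWL = ½·t·(t/0.825) = t²/1.65.
At t = 22: DWL = 293.333. At t = 42: DWL = 1069.091.
Increase = 1069.091 − 293.333 = 775.76.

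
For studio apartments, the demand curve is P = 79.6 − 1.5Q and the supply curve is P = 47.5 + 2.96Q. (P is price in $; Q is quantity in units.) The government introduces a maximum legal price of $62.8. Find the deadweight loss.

Competitive equilibrium: 79.6 − 1.5Q = 47.5 + 2.96Q → Q* = 7.1973, P* = 68.804.
At the ceiling P = 62.8, quantity supplied = (62.8 − 47.5)/2.96 = 5.1689.
Willingness to pay at Q' = 5.1689: 79.6 − 1.5·5.1689 = 71.8467.
ΔQ = 7.1973 − 5.1689 = 2.0284; wedge = 71.8467 − 62.8 = 9.0467.
DWL = ½ × 2.0284 × 9.0467 = $9.18.

$9.18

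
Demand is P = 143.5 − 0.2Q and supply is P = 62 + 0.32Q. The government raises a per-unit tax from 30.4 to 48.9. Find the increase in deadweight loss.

Competitive equilibrium: 143.5 − 0.2Q = 62 + 0.32Q → Q* = 156.7308, P* = 112.1538.
For a per-unit tax t: ΔQ = t/0.52, so DWL = ½·t·(t/0.52) = t²/1.04.
At t = 30.4: DWL = 888.615. At t = 48.9: DWL = 2299.24.
Increase = 2299.24 − 888.615 = 1410.625.

1410.625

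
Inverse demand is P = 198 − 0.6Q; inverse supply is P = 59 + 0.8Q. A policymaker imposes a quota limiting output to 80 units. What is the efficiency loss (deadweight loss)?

Competitive equilibrium: 198 − 0.6Q = 59 + 0.8Q → Q* = 99.2857, P* = 138.4286.
At Q = 80: demand price = 198 − 0.6·80 = 150; supply price = 59 + 0.8·80 = 123.
ΔQ = 99.2857 − 80 = 19.2857; wedge = 150 − 123 = 27.
Welfare loss = ½ × 19.2857 × 27 = 260.36.

260.36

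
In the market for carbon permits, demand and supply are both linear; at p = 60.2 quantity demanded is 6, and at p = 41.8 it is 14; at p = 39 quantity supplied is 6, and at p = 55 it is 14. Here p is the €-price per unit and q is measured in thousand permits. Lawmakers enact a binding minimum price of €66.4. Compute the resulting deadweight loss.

€125.03 thousand

Demand slope = (41.8 − 60.2)/(14 − 6) = −2.3, so p = 74 − 2.3q.
Supply slope = (55 − 39)/(14 − 6) = 2, so p = 27 + 2q.
Competitive equilibrium: 74 − 2.3q = 27 + 2q → q* = 10.9302, p* = 48.8605.
At the floor p = 66.4, quantity demanded = (74 − 66.4)/2.3 = 3.3043.
Sellers' marginal cost at q' = 3.3043: 27 + 2·3.3043 = 33.6086.
Δq = 10.9302 − 3.3043 = 7.6259; wedge = 66.4 − 33.6086 = 32.7914.
DWL = ½ × 7.6259 × 32.7914 = €125.03 thousand.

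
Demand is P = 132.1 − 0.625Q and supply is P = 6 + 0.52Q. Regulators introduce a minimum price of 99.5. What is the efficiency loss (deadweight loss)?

1923.96

Competitive equilibrium: 132.1 − 0.625Q = 6 + 0.52Q → Q* = 110.131, P* = 63.2681.
At the floor P = 99.5, quantity demanded = (132.1 − 99.5)/0.625 = 52.16.
Sellers' marginal cost at Q' = 52.16: 6 + 0.52·52.16 = 33.1232.
ΔQ = 110.131 − 52.16 = 57.971; wedge = 99.5 − 33.1232 = 66.3768.
The triangle = ½ × 57.971 × 66.3768 = 1923.96.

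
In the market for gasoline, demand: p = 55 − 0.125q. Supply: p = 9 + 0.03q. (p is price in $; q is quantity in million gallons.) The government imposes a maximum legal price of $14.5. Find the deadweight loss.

$997.33 million

Competitive equilibrium: 55 − 0.125q = 9 + 0.03q → q* = 296.7742, p* = 17.9032.
At the ceiling p = 14.5, quantity supplied = (14.5 − 9)/0.03 = 183.3333.
Willingness to pay at q' = 183.3333: 55 − 0.125·183.3333 = 32.0833.
Δq = 296.7742 − 183.3333 = 113.4409; wedge = 32.0833 − 14.5 = 17.5833.
The triangle = ½ × 113.4409 × 17.5833 = $997.33 million.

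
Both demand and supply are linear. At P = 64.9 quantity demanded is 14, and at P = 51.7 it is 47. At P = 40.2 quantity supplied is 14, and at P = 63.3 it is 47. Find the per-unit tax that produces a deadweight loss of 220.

22

Demand slope = (51.7 − 64.9)/(47 − 14) = −0.4, so P = 70.5 − 0.4Q.
Supply slope = (63.3 − 40.2)/(47 − 14) = 0.7, so P = 30.4 + 0.7Q.
Competitive equilibrium: 70.5 − 0.4Q = 30.4 + 0.7Q → Q* = 36.4545, P* = 55.9182.
A tax t gives ΔQ = t/1.1 and wedge t, so DWL = t²/2.2.
t²/2.2 = 220 → t² = 484 → t = 22.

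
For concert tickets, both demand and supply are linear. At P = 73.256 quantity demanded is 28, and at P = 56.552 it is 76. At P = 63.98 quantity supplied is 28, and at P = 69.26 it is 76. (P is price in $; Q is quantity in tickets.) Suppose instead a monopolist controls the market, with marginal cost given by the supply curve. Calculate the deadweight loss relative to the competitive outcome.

$99.40

Demand slope = (56.552 − 73.256)/(76 − 28) = −0.348, so P = 83 − 0.348Q.
Supply slope = (69.26 − 63.98)/(76 − 28) = 0.11, so P = 60.9 + 0.11Q.
Competitive equilibrium: 83 − 0.348Q = 60.9 + 0.11Q → Q* = 48.2533, P* = 66.2079.
Marginal revenue: MR = 83 − 0.696Q. Set MR = MC: 83 − 0.696Q = 60.9 + 0.11Q → Q_m = 27.4194.
Price P_m = 83 − 0.348·27.4194 = 73.458; MC(Q_m) = 60.9 + 0.11·27.4194 = 63.9161.
Competitive Q* = 48.2533, so ΔQ = 20.8339; wedge = 73.458 − 63.9161 = 9.5419.
DWL = ½ × 20.8339 × 9.5419 = $99.40.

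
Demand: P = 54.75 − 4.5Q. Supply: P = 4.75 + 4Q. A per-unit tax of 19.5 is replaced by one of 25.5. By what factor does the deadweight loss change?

Competitive equilibrium: 54.75 − 4.5Q = 4.75 + 4Q → Q* = 5.8824, P* = 28.2794.
For a per-unit tax t: ΔQ = t/8.5, so DWL = ½·t·(t/8.5) = t²/17.
At t = 19.5: DWL = 22.368. At t = 25.5: DWL = 38.25.
Ratio = (25.5/19.5)² = 1.710.

1.710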